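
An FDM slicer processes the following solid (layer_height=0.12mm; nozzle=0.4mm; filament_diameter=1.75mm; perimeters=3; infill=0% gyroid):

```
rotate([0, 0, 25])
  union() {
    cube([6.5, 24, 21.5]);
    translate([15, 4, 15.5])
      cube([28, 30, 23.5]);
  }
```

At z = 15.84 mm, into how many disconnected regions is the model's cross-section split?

2

At z = 15.84 mm: the 6.5×24 cube contributes its full rectangle; the cube at (15, 4) is present — its section is the full 28×30 rectangle; Combining (union): the 2 present regions are separate (no shared area or edge), so areas and boundary lengths simply add and each stays a separate island — 2 connected regions; (rotated 25° about Z; rotation is an isometry so areas/perimeters/island counts are preserved). The result has 2 disconnected regions.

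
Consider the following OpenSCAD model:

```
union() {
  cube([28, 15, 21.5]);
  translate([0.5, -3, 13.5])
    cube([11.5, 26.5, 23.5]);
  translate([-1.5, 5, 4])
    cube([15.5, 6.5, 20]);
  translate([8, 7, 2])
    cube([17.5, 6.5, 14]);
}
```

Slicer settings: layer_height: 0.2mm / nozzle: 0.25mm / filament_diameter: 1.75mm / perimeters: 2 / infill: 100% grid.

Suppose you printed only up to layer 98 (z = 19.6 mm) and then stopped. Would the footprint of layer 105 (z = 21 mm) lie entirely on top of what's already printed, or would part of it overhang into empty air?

Compare the two slices. At z = 19.6: the 28×15 cube contributes its full rectangle (area 420.00 mm²); the cube at (0.5, -3) is present — its section is the full 11.5×26.5 rectangle (area 304.75 mm²); the 15.5×6.5 cube at (-1.5, 5) contributes its full rectangle (area 100.75 mm²); the cube at (8, 7) does not reach this height (z outside [2, 16]); Merging all regions: the regions partially overlap — summed areas 825.50 mm² minus the doubly-counted overlap 263.50 mm² gives 562.00 mm² — area = 562.00 mm². At z = 21: the 28×15 cube contributes its full rectangle (area 420.00 mm²); the cube at (0.5, -3) (footprint 11.5×26.5) is included at this height (area 304.75 mm²); the cube at (-1.5, 5) (footprint 15.5×6.5) is included at this height (area 100.75 mm²); the cube at (8, 7) is absent (z outside [2, 16]); Merging all regions: the regions partially overlap — summed areas 825.50 mm² minus the doubly-counted overlap 263.50 mm² gives 562.00 mm² — area = 562.00 mm². Checking containment: the cross-section at z = 21 is a subset of the cross-section at z = 19.6.

entirely on top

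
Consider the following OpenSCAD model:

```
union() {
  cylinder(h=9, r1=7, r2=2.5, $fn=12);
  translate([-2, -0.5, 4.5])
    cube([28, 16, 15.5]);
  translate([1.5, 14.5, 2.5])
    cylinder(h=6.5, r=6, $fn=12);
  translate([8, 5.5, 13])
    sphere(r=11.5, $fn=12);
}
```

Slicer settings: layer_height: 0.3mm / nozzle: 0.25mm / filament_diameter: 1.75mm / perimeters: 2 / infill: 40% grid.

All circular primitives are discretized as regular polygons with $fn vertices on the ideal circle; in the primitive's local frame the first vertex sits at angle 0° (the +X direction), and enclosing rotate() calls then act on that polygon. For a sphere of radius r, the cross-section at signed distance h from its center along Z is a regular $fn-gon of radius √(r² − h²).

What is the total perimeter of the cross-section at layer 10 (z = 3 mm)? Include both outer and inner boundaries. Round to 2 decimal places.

At z = 3 mm: the cone: at t=0.333 of its height the radius interpolates to r₁+(r₂−r₁)t = 5.500, giving a regular 12-gon of that circumradius (perimeter = 2·12·5.500·sin(180°/12) = 34.16 mm); the cube at (-2, -0.5) does not reach this height (z outside [4.5, 20]); the cylinder at (1.5, 14.5): section is a regular 12-gon, circumradius r=6 (perimeter = 2·12·6.000·sin(180°/12) = 37.27 mm); the r=11.5 sphere at (8, 5.5) slices to a regular 12-gon of circumradius 5.679 (√(r²−h²) with h=10 from center) (perimeter = 2·12·5.679·sin(180°/12) = 35.28 mm); Merging all regions: the regions partially overlap (shared area 4.66 mm²), so the edge portions inside another operand are dropped and the merged outline is re-measured after clipping — boundary = 91.01 mm. Overall, the cross-section is a single solid region. Total boundary length (outer) = 91.01 mm.

91.01 mm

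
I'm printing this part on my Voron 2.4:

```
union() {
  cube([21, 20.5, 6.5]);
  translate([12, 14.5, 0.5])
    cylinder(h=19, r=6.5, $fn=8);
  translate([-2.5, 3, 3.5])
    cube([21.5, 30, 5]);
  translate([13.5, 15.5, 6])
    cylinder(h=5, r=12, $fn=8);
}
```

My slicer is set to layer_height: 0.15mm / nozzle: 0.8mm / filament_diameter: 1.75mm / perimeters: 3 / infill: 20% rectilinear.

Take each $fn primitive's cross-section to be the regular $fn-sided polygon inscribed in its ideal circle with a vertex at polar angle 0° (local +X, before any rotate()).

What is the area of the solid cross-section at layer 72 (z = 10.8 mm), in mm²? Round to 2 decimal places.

At z = 10.8 mm: the cube is not intersected at this z (z outside [0, 6.5]); the cylinder at (12, 14.5): section is a regular 8-gon, circumradius r=6.5 (area = (8/2)·6.500²·sin(360°/8) = 119.50 mm²); the cube at (-2.5, 3) is not intersected at this z (z outside [3.5, 8.5]); the r=12 cylinder at (13.5, 15.5) contributes a regular 8-gon of circumradius 12 (area = (8/2)·12.000²·sin(360°/8) = 407.29 mm²); Taking the union: the r=6.5 cylinder at (12, 14.5) lies entirely inside the r=12 cylinder at (13.5, 15.5), so the union is just the r=12 cylinder at (13.5, 15.5) — area = 407.29 mm². Overall, the cross-section is a single solid region. Net area = 407.29 mm².

407.29 mm²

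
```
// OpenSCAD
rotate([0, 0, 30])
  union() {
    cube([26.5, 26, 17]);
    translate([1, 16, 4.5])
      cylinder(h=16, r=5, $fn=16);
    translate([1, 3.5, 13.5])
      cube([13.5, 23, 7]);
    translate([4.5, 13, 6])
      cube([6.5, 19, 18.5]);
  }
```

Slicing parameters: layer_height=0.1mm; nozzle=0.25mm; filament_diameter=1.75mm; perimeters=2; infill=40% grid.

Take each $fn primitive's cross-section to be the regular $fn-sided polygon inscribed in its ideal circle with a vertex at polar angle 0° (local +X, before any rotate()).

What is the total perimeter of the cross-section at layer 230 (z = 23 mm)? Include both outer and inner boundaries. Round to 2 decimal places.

At z = 23 mm: the cube is not intersected at this z (z outside [0, 17]); the cylinder at (1, 16) does not reach this height (z outside [4.5, 20.5]); the cube at (1, 3.5) is absent (z outside [13.5, 20.5]); the cube at (4.5, 13) (footprint 6.5×19) is included at this height (perimeter 51.00 mm); Taking the union: only the 6.5×19 cube at (4.5, 13) is present, so the union is just that shape — boundary = 51.00 mm; (whole slice rotated 30° about Z — lengths, areas and connectivity unchanged). Overall, the cross-section is a single solid region. Total boundary length (outer) = 51.00 mm.

51.00 mm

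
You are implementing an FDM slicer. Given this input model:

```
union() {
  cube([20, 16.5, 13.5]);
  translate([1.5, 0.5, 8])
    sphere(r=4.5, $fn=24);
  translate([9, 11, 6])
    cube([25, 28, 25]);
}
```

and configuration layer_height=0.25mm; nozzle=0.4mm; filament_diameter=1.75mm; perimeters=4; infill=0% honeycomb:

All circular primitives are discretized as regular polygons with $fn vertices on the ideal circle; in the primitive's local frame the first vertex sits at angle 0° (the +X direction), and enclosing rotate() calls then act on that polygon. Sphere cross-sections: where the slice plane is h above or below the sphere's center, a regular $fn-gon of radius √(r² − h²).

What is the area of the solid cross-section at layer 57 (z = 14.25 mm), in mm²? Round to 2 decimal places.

700.00 mm²

At z = 14.25 mm: the cube does not reach this height (z outside [0, 13.5]); the sphere at (1.5, 0.5) does not reach this height (|z−center|=6.250 > r=4.5); the 25×28 cube at (9, 11) contributes its full rectangle (area 700.00 mm²); Taking the union: only the 25×28 cube at (9, 11) is present, so the union is just that shape — area = 700.00 mm². Overall, the cross-section is a single solid region. Net area = 700.00 mm².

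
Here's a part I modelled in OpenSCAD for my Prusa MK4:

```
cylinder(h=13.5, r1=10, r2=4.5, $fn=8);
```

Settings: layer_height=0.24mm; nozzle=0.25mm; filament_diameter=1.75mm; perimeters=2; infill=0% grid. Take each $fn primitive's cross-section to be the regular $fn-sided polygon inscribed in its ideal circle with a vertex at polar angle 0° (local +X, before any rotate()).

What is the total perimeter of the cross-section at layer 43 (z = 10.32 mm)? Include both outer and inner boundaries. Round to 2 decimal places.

At z = 10.32 mm: the cone: at t=0.764 of its height the radius interpolates to r₁+(r₂−r₁)t = 5.796, giving a regular 8-gon of that circumradius (perimeter = 2·8·5.796·sin(180°/8) = 35.49 mm). Overall, the cross-section is a single solid region. Total boundary length (outer) = 35.49 mm.

35.49 mm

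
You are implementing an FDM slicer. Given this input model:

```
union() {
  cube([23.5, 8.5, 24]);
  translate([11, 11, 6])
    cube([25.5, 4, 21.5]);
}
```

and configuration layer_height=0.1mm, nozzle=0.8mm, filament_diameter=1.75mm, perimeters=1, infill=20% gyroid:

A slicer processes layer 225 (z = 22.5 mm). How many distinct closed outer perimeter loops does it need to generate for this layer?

At z = 22.5 mm: the 23.5×8.5 cube contributes its full rectangle; the cube at (11, 11) (footprint 25.5×4) is included at this height; Merging all regions: the 2 present regions are separate (no shared area or edge), so areas and boundary lengths simply add and each stays a separate island — 2 connected regions. The result has 2 disconnected regions.

2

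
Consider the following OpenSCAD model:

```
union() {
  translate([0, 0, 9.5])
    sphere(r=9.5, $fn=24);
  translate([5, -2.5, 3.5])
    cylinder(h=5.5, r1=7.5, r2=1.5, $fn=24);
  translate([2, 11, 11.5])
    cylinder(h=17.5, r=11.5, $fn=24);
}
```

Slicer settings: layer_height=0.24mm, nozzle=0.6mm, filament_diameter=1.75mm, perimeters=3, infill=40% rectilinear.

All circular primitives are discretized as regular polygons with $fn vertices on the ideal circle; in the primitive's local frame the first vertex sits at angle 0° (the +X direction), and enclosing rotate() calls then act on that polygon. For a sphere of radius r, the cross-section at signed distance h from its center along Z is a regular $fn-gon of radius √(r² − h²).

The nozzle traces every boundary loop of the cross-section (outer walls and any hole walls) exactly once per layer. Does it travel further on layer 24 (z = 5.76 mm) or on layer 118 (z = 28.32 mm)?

layer 118 (z = 28.32 mm)

Layer 24 (z = 5.76): the r=9.5 sphere contributes a regular 24-gon of circumradius √(9.5²−3.74²) = 8.733 (perimeter = 2·24·8.733·sin(180°/24) = 54.71 mm); the cone at (5, -2.5) (r1=7.5→r2=1.5) has section circumradius 5.035 here — a regular 24-gon (perimeter = 2·24·5.035·sin(180°/24) = 31.54 mm); the cylinder at (2, 11) is absent (z outside [11.5, 29]); Taking the union: the regions partially overlap (shared area 64.96 mm²), so the edge portions inside another operand are dropped and the merged outline is re-measured after clipping — boundary = 57.01 mm. So its perimeter = 57.01 mm. Layer 118 (z = 28.32): the sphere is absent (|z−center|=18.820 > r=9.5); the cone at (5, -2.5) does not reach this height (z outside [3.5, 9]); the r=11.5 cylinder at (2, 11) gives a regular 24-gon of circumradius 11.5 (constant along its height) (perimeter = 2·24·11.500·sin(180°/24) = 72.05 mm); Combining (union): only the r=11.5 cylinder at (2, 11) is present, so the union is just that shape — boundary = 72.05 mm. So its perimeter = 72.05 mm. Layer 118 is larger (72.05 vs 57.01 mm).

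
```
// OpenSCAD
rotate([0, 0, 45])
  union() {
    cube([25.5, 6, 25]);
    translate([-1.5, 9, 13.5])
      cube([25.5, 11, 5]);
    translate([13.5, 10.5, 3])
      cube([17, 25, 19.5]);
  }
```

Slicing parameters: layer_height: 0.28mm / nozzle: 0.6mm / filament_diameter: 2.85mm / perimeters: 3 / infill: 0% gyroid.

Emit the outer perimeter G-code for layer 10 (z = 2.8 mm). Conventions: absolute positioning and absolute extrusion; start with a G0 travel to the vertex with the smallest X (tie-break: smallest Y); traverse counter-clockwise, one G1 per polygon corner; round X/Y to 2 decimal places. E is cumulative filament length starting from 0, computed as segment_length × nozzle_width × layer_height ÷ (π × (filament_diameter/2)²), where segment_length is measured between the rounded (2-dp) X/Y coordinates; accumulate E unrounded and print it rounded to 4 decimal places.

G0 X-4.24 Y4.24 Z2.80
G1 X0.00 Y0.00 E0.1579
G1 X18.03 Y18.03 E0.8294
G1 X13.79 Y22.27 E0.9873
G1 X-4.24 Y4.24 E1.6588

At z = 2.8 mm: the cube is present — its section is the full 25.5×6 rectangle; the cube at (-1.5, 9) does not reach this height (z outside [13.5, 18.5]); the cube at (13.5, 10.5) is not intersected at this z (z outside [3, 22.5]); Combining (union): only the 25.5×6 cube is present, so the union is just that shape — 1 connected region; (whole slice rotated 45° about Z — lengths, areas and connectivity unchanged). The outline is a single polygon with 4 vertices. Extrusion per mm of travel: 0.6 × 0.28 / (π × 1.425²) = 0.026335. Accumulating E over each segment gives final E = 1.6588.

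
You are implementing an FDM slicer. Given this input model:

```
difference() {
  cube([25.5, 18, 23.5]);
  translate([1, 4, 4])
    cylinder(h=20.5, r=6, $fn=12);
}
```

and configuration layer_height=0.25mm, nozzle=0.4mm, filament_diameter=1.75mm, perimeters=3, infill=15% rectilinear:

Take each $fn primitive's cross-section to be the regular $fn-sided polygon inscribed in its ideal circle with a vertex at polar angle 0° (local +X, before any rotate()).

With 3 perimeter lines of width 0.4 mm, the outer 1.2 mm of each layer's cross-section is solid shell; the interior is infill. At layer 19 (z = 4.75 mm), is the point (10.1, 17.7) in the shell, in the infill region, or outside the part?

shell

At z = 4.75 mm: the 25.5×18 cube contributes its full rectangle; the r=6 cylinder at (1, 4) contributes a regular 12-gon of circumradius 6; After the difference (first − rest): starting from the 25.5×18 cube, the r=6 cylinder at (1, 4) partially overlaps it — only the 58.36 mm² overlap (of its 108.00 mm²) is removed, clipping the outline — 1 connected region. Overall, the cross-section is a single solid region. The nearest boundary edge runs (0.00, 18.00)→(25.50, 18.00); distance from the point to it = 0.30 mm. The point is inside the cross-section, 0.30 mm from the nearest boundary — within the 1.2 mm shell band (3 × 0.4).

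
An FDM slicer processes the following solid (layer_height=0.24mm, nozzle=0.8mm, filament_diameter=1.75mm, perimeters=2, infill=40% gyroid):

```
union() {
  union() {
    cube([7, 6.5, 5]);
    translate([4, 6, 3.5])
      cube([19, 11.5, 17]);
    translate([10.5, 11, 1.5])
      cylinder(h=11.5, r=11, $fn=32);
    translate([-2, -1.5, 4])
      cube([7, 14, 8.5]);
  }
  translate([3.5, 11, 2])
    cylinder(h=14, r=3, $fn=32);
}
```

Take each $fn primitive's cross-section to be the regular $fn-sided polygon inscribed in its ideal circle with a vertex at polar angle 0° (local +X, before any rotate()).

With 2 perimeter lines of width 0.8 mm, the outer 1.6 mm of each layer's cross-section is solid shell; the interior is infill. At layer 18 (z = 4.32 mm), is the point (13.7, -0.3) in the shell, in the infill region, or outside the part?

At z = 4.32 mm: the cube is present — its section is the full 7×6.5 rectangle; the cube at (4, 6) (footprint 19×11.5) is included at this height; the r=11 cylinder at (10.5, 11) gives a regular 32-gon of circumradius 11 (constant along its height); the cube at (-2, -1.5) is present — its section is the full 7×14 rectangle; Taking the union: the regions partially overlap (shared area 282.82 mm²), so overlapping operands fuse into one piece — 1 connected region; the r=3 cylinder at (3.5, 11) gives a regular 32-gon of circumradius 3 (constant along its height); Taking the union: the r=3 cylinder at (3.5, 11) lies entirely inside the result so far, so the union is just the result so far — 1 connected region. Overall, the cross-section is a single solid region. The nearest boundary edge runs (14.71, 0.84)→(12.65, 0.21); distance from the point to it = 0.80 mm. The point is not inside any of the regions above, so it lies outside the cross-section (0.80 mm from the nearest boundary).

outside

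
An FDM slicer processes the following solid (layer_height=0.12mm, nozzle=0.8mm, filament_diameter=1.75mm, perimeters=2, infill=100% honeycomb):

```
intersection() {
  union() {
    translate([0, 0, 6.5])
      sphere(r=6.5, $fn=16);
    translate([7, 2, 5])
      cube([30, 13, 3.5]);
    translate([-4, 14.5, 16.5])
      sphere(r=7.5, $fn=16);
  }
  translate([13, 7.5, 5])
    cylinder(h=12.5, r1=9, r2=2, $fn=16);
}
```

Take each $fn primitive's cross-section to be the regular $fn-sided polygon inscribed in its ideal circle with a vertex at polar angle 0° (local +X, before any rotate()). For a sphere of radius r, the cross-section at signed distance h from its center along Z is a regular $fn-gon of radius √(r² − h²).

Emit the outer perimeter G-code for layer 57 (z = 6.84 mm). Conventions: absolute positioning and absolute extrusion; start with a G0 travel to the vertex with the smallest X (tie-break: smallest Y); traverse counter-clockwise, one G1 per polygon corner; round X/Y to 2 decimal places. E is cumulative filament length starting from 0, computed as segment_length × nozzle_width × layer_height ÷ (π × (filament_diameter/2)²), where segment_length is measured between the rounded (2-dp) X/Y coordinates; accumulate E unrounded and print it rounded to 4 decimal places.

At z = 6.84 mm: the sphere: section is a regular 16-gon, circumradius = √(r²−h²) = √(6.5²−0.34²) = 6.491; the cube at (7, 2) (footprint 30×13) is included at this height; the sphere at (-4, 14.5) does not reach this height (|z−center|=9.660 > r=7.5); Combining (union): the 2 present regions are separate (no shared area or edge), so areas and boundary lengths simply add and each stays a separate island — 2 connected regions; the cone at (13, 7.5): at t=0.147 of its height the radius interpolates to r₁+(r₂−r₁)t = 7.970, giving a regular 16-gon of that circumradius; After intersecting: the cone at (13, 7.5) partially overlaps that combined region; clipping to the common part keeps 162.00 mm² — 1 connected region. The outline is a single polygon with 13 vertices. Extrusion per mm of travel: 0.8 × 0.12 / (π × 0.875²) = 0.039912. Accumulating E over each segment gives final E = 1.8921.

G0 X7.00 Y2.41 Z6.84
G1 X7.27 Y2.00 E0.0196
G1 X18.73 Y2.00 E0.4770
G1 X20.36 Y4.45 E0.5944
G1 X20.97 Y7.50 E0.7186
G1 X20.36 Y10.55 E0.8427
G1 X18.64 Y13.14 E0.9668
G1 X16.05 Y14.86 E1.0909
G1 X15.36 Y15.00 E1.1190
G1 X10.64 Y15.00 E1.3074
G1 X9.95 Y14.86 E1.3355
G1 X7.36 Y13.14 E1.4596
G1 X7.00 Y12.59 E1.4858
G1 X7.00 Y2.41 E1.8921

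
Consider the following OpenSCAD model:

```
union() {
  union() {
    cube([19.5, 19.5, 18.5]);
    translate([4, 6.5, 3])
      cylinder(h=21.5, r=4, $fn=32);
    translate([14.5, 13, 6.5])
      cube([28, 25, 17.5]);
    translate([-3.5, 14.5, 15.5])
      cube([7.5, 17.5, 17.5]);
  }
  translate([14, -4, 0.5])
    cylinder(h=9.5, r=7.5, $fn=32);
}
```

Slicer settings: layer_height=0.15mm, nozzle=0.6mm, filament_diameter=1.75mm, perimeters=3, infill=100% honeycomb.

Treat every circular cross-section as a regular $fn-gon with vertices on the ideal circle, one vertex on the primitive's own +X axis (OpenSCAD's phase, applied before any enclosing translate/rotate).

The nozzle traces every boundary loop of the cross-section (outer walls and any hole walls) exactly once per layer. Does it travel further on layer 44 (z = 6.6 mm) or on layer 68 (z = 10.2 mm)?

Layer 44 (z = 6.6): the 19.5×19.5 cube contributes its full rectangle (perimeter 78.00 mm); the cylinder at (4, 6.5): section is a regular 32-gon, circumradius r=4 (perimeter = 2·32·4.000·sin(180°/32) = 25.09 mm); the cube at (14.5, 13) (footprint 28×25) is included at this height (perimeter 106.00 mm); the cube at (-3.5, 14.5) is absent (z outside [15.5, 33]); Merging all regions: the regions partially overlap (shared area 82.44 mm²), so the edge portions inside another operand are dropped and the merged outline is re-measured after clipping — boundary = 161.00 mm; the r=7.5 cylinder at (14, -4) gives a regular 32-gon of circumradius 7.5 (constant along its height) (perimeter = 2·32·7.500·sin(180°/32) = 47.05 mm); Taking the union: the regions partially overlap (shared area 30.52 mm²), so the edge portions inside another operand are dropped and the merged outline is re-measured after clipping — boundary = 181.43 mm. So its perimeter = 181.43 mm. Layer 68 (z = 10.2): the cube is present — its section is the full 19.5×19.5 rectangle (perimeter 78.00 mm); the r=4 cylinder at (4, 6.5) contributes a regular 32-gon of circumradius 4 (perimeter = 2·32·4.000·sin(180°/32) = 25.09 mm); the 28×25 cube at (14.5, 13) contributes its full rectangle (perimeter 106.00 mm); the cube at (-3.5, 14.5) does not reach this height (z outside [15.5, 33]); Combining (union): the regions partially overlap (shared area 82.44 mm²), so the edge portions inside another operand are dropped and the merged outline is re-measured after clipping — boundary = 161.00 mm; the cylinder at (14, -4) is absent (z outside [0.5, 10]); Combining (union): only the result so far is present, so the union is just that shape — boundary = 161.00 mm. So its perimeter = 161.00 mm. Layer 44 is larger (181.43 vs 161.00 mm).

layer 44 (z = 6.6 mm)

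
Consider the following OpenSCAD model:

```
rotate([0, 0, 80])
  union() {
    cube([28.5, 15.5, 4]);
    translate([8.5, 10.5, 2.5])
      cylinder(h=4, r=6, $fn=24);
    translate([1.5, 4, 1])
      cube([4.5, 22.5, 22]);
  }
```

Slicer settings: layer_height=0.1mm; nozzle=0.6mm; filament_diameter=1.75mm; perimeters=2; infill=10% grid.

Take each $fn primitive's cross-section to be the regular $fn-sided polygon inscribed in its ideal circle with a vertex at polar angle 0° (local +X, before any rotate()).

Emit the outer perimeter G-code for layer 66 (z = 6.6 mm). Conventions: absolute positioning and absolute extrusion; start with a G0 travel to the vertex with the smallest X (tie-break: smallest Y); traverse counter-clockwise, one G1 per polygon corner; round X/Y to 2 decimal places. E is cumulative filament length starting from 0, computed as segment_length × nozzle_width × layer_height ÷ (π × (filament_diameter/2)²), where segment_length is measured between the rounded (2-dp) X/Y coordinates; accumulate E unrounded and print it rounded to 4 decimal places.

G0 X-25.84 Y6.08 Z6.60
G1 X-3.68 Y2.17 E0.5613
G1 X-2.90 Y6.60 E0.6735
G1 X-25.06 Y10.51 E1.2349
G1 X-25.84 Y6.08 E1.3471

At z = 6.6 mm: the cube is not intersected at this z (z outside [0, 4]); the cylinder at (8.5, 10.5) is not intersected at this z (z outside [2.5, 6.5]); the 4.5×22.5 cube at (1.5, 4) contributes its full rectangle; Combining (union): only the 4.5×22.5 cube at (1.5, 4) is present, so the union is just that shape — 1 connected region; (whole slice rotated 80° about Z — lengths, areas and connectivity unchanged). The outline is a single polygon with 4 vertices. Extrusion per mm of travel: 0.6 × 0.1 / (π × 0.875²) = 0.024945. Accumulating E over each segment gives final E = 1.3471.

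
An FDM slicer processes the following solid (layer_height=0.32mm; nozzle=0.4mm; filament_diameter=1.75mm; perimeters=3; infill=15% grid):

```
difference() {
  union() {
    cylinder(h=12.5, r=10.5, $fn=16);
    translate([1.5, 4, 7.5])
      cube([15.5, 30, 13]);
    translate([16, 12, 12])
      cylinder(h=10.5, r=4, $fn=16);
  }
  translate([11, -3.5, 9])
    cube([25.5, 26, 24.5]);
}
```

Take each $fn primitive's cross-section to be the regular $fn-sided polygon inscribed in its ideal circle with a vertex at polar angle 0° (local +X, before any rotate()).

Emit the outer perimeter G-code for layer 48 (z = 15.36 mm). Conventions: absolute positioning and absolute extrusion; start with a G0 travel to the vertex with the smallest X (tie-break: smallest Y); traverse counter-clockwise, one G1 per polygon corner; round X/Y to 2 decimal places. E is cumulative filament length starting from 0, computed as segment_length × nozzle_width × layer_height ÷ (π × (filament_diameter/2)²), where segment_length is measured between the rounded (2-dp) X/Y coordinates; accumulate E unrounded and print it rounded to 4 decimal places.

G0 X1.50 Y4.00 Z15.36
G1 X11.00 Y4.00 E0.5056
G1 X11.00 Y22.50 E1.4901
G1 X17.00 Y22.50 E1.8094
G1 X17.00 Y34.00 E2.4213
G1 X1.50 Y34.00 E3.2462
G1 X1.50 Y4.00 E4.8427

At z = 15.36 mm: the cylinder is not intersected at this z (z outside [0, 12.5]); the cube at (1.5, 4) is present — its section is the full 15.5×30 rectangle; the r=4 cylinder at (16, 12) gives a regular 16-gon of circumradius 4 (constant along its height); Merging all regions: the regions partially overlap (shared area 32.29 mm²), so overlapping operands fuse into one piece — 1 connected region; the cube at (11, -3.5) (footprint 25.5×26) is included at this height; Subtracting the remaining from the first: starting from the result so far, the 25.5×26 cube at (11, -3.5) partially overlaps it — only the 127.69 mm² overlap (of its 663.00 mm²) is removed, clipping the outline — 1 connected region. The outline is a single polygon with 6 vertices. Extrusion per mm of travel: 0.4 × 0.32 / (π × 0.875²) = 0.053216. Accumulating E over each segment gives final E = 4.8427.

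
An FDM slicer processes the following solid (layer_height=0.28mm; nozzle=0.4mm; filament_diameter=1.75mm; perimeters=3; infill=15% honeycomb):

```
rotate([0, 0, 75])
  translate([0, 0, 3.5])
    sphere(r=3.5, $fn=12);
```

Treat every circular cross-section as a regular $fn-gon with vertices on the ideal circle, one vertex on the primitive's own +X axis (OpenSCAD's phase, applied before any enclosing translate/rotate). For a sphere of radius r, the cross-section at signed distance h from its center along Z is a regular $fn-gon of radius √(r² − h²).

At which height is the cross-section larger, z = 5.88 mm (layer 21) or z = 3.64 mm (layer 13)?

layer 13 (z = 3.64 mm)

Layer 21 (z = 5.88): the sphere: section is a regular 12-gon, circumradius = √(r²−h²) = √(3.5²−2.38²) = 2.566 (area = (12/2)·2.566²·sin(360°/12) = 19.76 mm²); (rotated 75° about Z; rotation is an isometry so areas/perimeters/island counts are preserved). So its area = 19.76 mm². Layer 13 (z = 3.64): the sphere: section is a regular 12-gon, circumradius = √(r²−h²) = √(3.5²−0.14²) = 3.497 (area = (12/2)·3.497²·sin(360°/12) = 36.69 mm²); (whole slice rotated 75° about Z — lengths, areas and connectivity unchanged). So its area = 36.69 mm². Layer 13 is larger (36.69 vs 19.76 mm²).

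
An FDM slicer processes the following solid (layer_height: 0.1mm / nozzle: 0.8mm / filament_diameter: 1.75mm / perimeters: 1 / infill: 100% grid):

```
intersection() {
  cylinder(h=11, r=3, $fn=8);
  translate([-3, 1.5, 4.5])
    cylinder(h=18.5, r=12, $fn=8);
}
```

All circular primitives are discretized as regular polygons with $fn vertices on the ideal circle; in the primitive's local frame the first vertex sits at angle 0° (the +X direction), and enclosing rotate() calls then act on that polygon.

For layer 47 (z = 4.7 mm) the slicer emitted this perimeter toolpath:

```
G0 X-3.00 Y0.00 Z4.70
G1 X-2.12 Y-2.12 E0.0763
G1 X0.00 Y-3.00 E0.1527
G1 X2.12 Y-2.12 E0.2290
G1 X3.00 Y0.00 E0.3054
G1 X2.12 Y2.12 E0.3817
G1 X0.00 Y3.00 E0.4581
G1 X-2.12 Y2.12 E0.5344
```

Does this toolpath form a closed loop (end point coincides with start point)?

no

Start point (G0): (-3.00, 0.00). End point (last G1): the path does not return to the start — open.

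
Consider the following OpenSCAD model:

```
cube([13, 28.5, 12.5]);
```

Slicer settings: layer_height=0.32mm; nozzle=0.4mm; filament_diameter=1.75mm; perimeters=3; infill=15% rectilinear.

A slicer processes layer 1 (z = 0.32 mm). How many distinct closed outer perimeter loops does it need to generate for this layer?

1

At z = 0.32 mm: the 13×28.5 cube contributes its full rectangle. The result has 1 disconnected region.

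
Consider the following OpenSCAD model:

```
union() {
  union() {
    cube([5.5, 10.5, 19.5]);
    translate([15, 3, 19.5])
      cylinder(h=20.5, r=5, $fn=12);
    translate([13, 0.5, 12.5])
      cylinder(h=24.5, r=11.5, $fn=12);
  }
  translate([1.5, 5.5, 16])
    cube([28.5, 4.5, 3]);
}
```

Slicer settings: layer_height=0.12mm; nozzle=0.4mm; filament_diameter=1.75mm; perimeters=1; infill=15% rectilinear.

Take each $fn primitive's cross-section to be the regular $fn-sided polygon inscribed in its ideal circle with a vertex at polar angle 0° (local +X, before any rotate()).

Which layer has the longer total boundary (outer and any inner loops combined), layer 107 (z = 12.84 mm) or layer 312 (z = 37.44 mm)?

Layer 107 (z = 12.84): the cube is present — its section is the full 5.5×10.5 rectangle (perimeter 32.00 mm); the cylinder at (15, 3) is not intersected at this z (z outside [19.5, 40]); the r=11.5 cylinder at (13, 0.5) contributes a regular 12-gon of circumradius 11.5 (perimeter = 2·12·11.500·sin(180°/12) = 71.43 mm); Taking the union: the regions partially overlap (shared area 23.56 mm²), so the edge portions inside another operand are dropped and the merged outline is re-measured after clipping — boundary = 80.91 mm; the cube at (1.5, 5.5) is absent (z outside [16, 19]); Merging all regions: only the result so far is present, so the union is just that shape — boundary = 80.91 mm. So its perimeter = 80.91 mm. Layer 312 (z = 37.44): the cube does not reach this height (z outside [0, 19.5]); the r=5 cylinder at (15, 3) contributes a regular 12-gon of circumradius 5 (perimeter = 2·12·5.000·sin(180°/12) = 31.06 mm); the cylinder at (13, 0.5) is not intersected at this z (z outside [12.5, 37]); Taking the union: only the r=5 cylinder at (15, 3) is present, so the union is just that shape — boundary = 31.06 mm; the cube at (1.5, 5.5) is absent (z outside [16, 19]); Combining (union): only that combined region is present, so the union is just that shape — boundary = 31.06 mm. So its perimeter = 31.06 mm. Layer 107 is larger (80.91 vs 31.06 mm).

layer 107 (z = 12.84 mm)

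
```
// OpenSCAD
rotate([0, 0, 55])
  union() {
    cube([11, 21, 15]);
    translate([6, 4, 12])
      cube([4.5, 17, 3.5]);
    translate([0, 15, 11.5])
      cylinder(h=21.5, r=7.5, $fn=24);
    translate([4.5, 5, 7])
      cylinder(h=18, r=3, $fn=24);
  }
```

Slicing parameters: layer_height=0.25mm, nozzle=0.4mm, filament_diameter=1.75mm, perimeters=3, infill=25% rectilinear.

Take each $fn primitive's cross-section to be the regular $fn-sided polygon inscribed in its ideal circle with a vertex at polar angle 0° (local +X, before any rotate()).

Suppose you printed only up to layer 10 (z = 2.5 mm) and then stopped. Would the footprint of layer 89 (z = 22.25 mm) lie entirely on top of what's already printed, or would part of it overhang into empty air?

Compare the two slices. At z = 2.5: the cube (footprint 11×21) is included at this height (area 231.00 mm²); the cube at (6, 4) is absent (z outside [12, 15.5]); the cylinder at (0, 15) is not intersected at this z (z outside [11.5, 33]); the cylinder at (4.5, 5) is not intersected at this z (z outside [7, 25]); Merging all regions: only the 11×21 cube is present, so the union is just that shape — area = 231.00 mm²; (whole slice rotated 55° about Z — lengths, areas and connectivity unchanged). At z = 22.25: the cube is not intersected at this z (z outside [0, 15]); the cube at (6, 4) is absent (z outside [12, 15.5]); the cylinder at (0, 15): section is a regular 24-gon, circumradius r=7.5 (area = (24/2)·7.500²·sin(360°/24) = 174.70 mm²); the r=3 cylinder at (4.5, 5) gives a regular 24-gon of circumradius 3 (constant along its height) (area = (24/2)·3.000²·sin(360°/24) = 27.95 mm²); Merging all regions: the 2 present regions are separate (no shared area or edge), so areas and boundary lengths simply add and each stays a separate island — area = 202.66 mm²; (whole slice rotated 55° about Z — lengths, areas and connectivity unchanged). Checking containment: at z = 22.25 the cross-section extends beyond the z = 2.5 cross-section by about 91.75 mm².

part overhangs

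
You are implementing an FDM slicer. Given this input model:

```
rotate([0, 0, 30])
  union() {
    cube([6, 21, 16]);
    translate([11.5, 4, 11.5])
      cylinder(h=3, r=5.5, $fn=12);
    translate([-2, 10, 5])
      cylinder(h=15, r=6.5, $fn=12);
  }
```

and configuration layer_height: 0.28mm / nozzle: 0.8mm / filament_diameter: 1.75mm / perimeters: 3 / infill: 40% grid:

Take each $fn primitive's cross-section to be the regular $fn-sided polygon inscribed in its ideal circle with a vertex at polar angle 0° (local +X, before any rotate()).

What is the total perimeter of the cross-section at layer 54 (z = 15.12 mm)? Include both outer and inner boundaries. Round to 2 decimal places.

At z = 15.12 mm: the 6×21 cube contributes its full rectangle (perimeter 54.00 mm); the cylinder at (11.5, 4) does not reach this height (z outside [11.5, 14.5]); the r=6.5 cylinder at (-2, 10) gives a regular 12-gon of circumradius 6.5 (constant along its height) (perimeter = 2·12·6.500·sin(180°/12) = 40.38 mm); Merging all regions: the regions partially overlap (shared area 38.45 mm²), so the edge portions inside another operand are dropped and the merged outline is re-measured after clipping — boundary = 66.40 mm; (rotated 30° about Z; rotation is an isometry so areas/perimeters/island counts are preserved). Overall, the cross-section is a single solid region. Total boundary length (outer) = 66.40 mm.

66.40 mm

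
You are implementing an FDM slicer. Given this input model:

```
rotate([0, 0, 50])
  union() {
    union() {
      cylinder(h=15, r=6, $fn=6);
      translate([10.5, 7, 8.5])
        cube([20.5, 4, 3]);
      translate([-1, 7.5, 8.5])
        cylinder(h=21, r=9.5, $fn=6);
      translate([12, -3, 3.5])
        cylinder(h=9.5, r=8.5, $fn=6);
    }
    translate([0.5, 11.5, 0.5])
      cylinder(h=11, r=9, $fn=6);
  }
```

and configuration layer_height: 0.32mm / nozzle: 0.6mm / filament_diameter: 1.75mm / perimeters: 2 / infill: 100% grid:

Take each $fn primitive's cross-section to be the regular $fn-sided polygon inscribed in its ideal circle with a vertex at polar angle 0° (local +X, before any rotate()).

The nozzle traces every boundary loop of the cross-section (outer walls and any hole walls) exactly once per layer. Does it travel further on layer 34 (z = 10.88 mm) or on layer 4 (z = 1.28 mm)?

layer 34 (z = 10.88 mm)

Layer 34 (z = 10.88): the r=6 cylinder contributes a regular 6-gon of circumradius 6 (perimeter = 2·6·6.000·sin(180°/6) = 36.00 mm); the cube at (10.5, 7) (footprint 20.5×4) is included at this height (perimeter 49.00 mm); the r=9.5 cylinder at (-1, 7.5) contributes a regular 6-gon of circumradius 9.5 (perimeter = 2·6·9.500·sin(180°/6) = 57.00 mm); the r=8.5 cylinder at (12, -3) gives a regular 6-gon of circumradius 8.5 (constant along its height) (perimeter = 2·6·8.500·sin(180°/6) = 51.00 mm); Taking the union: the regions partially overlap (shared area 55.22 mm²), so the edge portions inside another operand are dropped and the merged outline is re-measured after clipping — boundary = 153.99 mm; the cylinder at (0.5, 11.5): section is a regular 6-gon, circumradius r=9 (perimeter = 2·6·9.000·sin(180°/6) = 54.00 mm); Taking the union: the regions partially overlap (shared area 150.91 mm²), so the edge portions inside another operand are dropped and the merged outline is re-measured after clipping — boundary = 161.73 mm; (whole slice rotated 50° about Z — lengths, areas and connectivity unchanged). So its perimeter = 161.73 mm. Layer 4 (z = 1.28): the cylinder: section is a regular 6-gon, circumradius r=6 (perimeter = 2·6·6.000·sin(180°/6) = 36.00 mm); the cube at (10.5, 7) is not intersected at this z (z outside [8.5, 11.5]); the cylinder at (-1, 7.5) is not intersected at this z (z outside [8.5, 29.5]); the cylinder at (12, -3) is not intersected at this z (z outside [3.5, 13]); Taking the union: only the r=6 cylinder is present, so the union is just that shape — boundary = 36.00 mm; the r=9 cylinder at (0.5, 11.5) gives a regular 6-gon of circumradius 9 (constant along its height) (perimeter = 2·6·9.000·sin(180°/6) = 54.00 mm); Combining (union): the regions partially overlap (shared area 10.22 mm²), so the edge portions inside another operand are dropped and the merged outline is re-measured after clipping — boundary = 72.84 mm; (rotated 50° about Z; rotation is an isometry so areas/perimeters/island counts are preserved). So its perimeter = 72.84 mm. Layer 34 is larger (161.73 vs 72.84 mm).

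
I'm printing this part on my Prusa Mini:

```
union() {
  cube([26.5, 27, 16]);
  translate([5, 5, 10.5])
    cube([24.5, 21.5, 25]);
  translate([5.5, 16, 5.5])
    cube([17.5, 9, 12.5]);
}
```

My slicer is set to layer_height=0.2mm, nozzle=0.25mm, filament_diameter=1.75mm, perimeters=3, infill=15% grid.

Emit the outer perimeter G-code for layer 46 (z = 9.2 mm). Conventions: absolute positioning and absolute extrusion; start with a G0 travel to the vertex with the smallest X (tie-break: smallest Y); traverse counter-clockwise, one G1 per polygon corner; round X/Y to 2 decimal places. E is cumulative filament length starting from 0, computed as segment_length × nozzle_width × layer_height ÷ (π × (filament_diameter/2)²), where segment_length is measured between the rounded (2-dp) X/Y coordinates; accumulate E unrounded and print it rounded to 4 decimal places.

At z = 9.2 mm: the cube is present — its section is the full 26.5×27 rectangle; the cube at (5, 5) is not intersected at this z (z outside [10.5, 35.5]); the cube at (5.5, 16) is present — its section is the full 17.5×9 rectangle; Merging all regions: the 17.5×9 cube at (5.5, 16) lies entirely inside the 26.5×27 cube, so the union is just the 26.5×27 cube — 1 connected region. The outline is a single polygon with 4 vertices. Extrusion per mm of travel: 0.25 × 0.2 / (π × 0.875²) = 0.020788. Accumulating E over each segment gives final E = 2.2243.

G0 X0.00 Y0.00 Z9.20
G1 X26.50 Y0.00 E0.5509
G1 X26.50 Y27.00 E1.1121
G1 X0.00 Y27.00 E1.6630
G1 X0.00 Y0.00 E2.2243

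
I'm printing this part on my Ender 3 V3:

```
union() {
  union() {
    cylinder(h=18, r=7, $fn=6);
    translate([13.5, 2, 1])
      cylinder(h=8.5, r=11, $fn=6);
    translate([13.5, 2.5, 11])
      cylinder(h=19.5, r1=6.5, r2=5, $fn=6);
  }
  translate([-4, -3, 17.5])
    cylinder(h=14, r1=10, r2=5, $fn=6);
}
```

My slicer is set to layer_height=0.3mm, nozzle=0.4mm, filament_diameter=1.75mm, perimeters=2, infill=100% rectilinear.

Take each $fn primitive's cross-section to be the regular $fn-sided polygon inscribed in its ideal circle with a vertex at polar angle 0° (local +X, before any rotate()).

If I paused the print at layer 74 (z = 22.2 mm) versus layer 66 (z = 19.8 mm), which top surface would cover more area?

layer 66 (z = 19.8 mm)

Layer 74 (z = 22.2): the cylinder is not intersected at this z (z outside [0, 18]); the cylinder at (13.5, 2) does not reach this height (z outside [1, 9.5]); the cone at (13.5, 2.5) (r1=6.5→r2=5) has section circumradius 5.638 here — a regular 6-gon (area = (6/2)·5.638²·sin(360°/6) = 82.60 mm²); Merging all regions: only the cone at (13.5, 2.5) is present, so the union is just that shape — area = 82.60 mm²; the cone at (-4, -3) contributes a regular 6-gon of circumradius 8.321 (interpolated between r1=10 and r2=5 at t=0.336) (area = (6/2)·8.321²·sin(360°/6) = 179.91 mm²); Combining (union): the 2 present regions are separate (no shared area or edge), so areas and boundary lengths simply add and each stays a separate island — area = 262.51 mm². So its area = 262.51 mm². Layer 66 (z = 19.8): the cylinder does not reach this height (z outside [0, 18]); the cylinder at (13.5, 2) is absent (z outside [1, 9.5]); the cone at (13.5, 2.5) contributes a regular 6-gon of circumradius 5.823 (interpolated between r1=6.5 and r2=5 at t=0.451) (area = (6/2)·5.823²·sin(360°/6) = 88.10 mm²); Combining (union): only the cone at (13.5, 2.5) is present, so the union is just that shape — area = 88.10 mm²; the cone at (-4, -3): at t=0.164 of its height the radius interpolates to r₁+(r₂−r₁)t = 9.179, giving a regular 6-gon of that circumradius (area = (6/2)·9.179²·sin(360°/6) = 218.88 mm²); Combining (union): the 2 present regions are separate (no shared area or edge), so areas and boundary lengths simply add and each stays a separate island — area = 306.97 mm². So its area = 306.97 mm². Layer 66 is larger (306.97 vs 262.51 mm²).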